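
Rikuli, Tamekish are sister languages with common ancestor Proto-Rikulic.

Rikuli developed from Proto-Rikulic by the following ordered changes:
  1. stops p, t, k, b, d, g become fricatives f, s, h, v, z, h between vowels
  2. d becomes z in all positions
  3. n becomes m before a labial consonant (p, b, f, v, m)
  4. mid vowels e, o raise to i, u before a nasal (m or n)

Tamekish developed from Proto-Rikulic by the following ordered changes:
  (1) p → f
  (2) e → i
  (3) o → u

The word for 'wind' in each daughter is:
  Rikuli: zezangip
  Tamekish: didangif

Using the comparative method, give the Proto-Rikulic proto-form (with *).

*dedangip

Position 3: Rikuli has z, Tamekish has d. Tamekish preserves d here (none of its changes turn any other segment into d), so the proto-segment is *d.
Position 1: Rikuli has z, Tamekish has d. Tamekish preserves d here (none of its changes turn any other segment into d), so the proto-segment is *d.
Position 2: Rikuli has e, Tamekish has i. Rikuli preserves e here (none of its changes turn any other segment into e), so the proto-segment is *e.
This points to *dedangip. Verify forward in each daughter:
Rikuli: *dedangip > dezangip > zezangip  (by intervocalic lenition, unconditioned shift)
Tamekish: start from *dedangip.
  rule 1 (unconditioned shift): dedangip → dedangif
  rule 2 (vowel merger): dedangif → didangif
  rule 3: no change — didangif
  ⇒ Tamekish didangif
No other proto-form is consistent with every reflex, so the reconstruction is *dedangip.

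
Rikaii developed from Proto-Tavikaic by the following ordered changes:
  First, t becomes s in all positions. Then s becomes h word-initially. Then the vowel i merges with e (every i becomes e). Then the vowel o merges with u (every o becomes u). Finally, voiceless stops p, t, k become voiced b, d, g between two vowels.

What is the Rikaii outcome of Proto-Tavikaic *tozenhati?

Rikaii: *tozenhati > sozenhasi > hozenhasi > hozenhase > huzenhase  (by unconditioned shift, debuccalisation, vowel merger, vowel merger)

huzenhase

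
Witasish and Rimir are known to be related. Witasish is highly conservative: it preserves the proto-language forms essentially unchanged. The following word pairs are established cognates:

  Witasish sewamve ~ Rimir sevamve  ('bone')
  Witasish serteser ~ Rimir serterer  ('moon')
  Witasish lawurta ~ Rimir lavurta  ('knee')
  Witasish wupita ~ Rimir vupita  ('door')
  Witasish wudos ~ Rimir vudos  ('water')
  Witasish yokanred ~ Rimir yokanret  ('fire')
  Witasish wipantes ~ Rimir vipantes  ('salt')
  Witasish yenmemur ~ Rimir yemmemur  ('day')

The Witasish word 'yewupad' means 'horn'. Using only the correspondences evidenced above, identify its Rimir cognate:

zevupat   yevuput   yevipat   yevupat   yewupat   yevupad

yevupat

lawurta ~ lavurta — Witasish w corresponds to Rimir v between vowels (before a back vowel).
yokanred ~ yokanret — Witasish d corresponds to Rimir t word-finally.
Applying these to Witasish 'yewupad':
  yewupad → yevupad   (w→v between vowels (before a back vowel))
  yevupad → yevupat   (d→t word-finally)
So the Rimir cognate is 'yevupat'.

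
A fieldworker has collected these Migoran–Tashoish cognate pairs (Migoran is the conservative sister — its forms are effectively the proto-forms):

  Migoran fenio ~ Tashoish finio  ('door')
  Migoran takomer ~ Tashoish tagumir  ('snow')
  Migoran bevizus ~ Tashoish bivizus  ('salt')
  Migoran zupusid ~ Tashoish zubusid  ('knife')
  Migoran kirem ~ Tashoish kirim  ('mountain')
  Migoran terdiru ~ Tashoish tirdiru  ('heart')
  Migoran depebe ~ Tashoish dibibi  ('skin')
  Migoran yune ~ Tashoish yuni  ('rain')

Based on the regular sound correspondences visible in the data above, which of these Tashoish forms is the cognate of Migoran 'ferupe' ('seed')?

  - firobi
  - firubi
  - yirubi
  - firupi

takomer ~ tagumir, terdiru ~ tirdiru — Migoran e corresponds to Tashoish i after a consonant, before r.
depebe ~ dibibi — Migoran p corresponds to Tashoish b between vowels (before a front vowel).
depebe ~ dibibi, yune ~ yuni — Migoran e corresponds to Tashoish i word-finally.
Applying these to Migoran 'ferupe':
  ferupe → firupe   (e→i after a consonant, before r)
  firupe → firube   (p→b between vowels (before a front vowel))
  firube → firubi   (e→i word-finally)
So the Tashoish cognate is 'firubi'.

firubi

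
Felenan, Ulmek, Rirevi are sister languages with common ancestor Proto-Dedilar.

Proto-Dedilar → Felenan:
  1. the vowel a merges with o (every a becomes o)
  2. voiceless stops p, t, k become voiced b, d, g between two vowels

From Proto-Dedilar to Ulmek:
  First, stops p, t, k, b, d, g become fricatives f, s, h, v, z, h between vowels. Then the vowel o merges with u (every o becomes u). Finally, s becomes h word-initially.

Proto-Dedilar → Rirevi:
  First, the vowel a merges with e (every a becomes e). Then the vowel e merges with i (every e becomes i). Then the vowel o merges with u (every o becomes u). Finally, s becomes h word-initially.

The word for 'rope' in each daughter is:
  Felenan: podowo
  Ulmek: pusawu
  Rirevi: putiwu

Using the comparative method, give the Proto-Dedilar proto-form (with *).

Position 3: Felenan has d, Ulmek has s, Rirevi has t. Rirevi preserves t here (none of its changes turn any other segment into t), so the proto-segment is *t.
Position 4: Felenan has o, Ulmek has a, Rirevi has i. Ulmek preserves a here (none of its changes turn any other segment into a), so the proto-segment is *a.
This points to *potawo. Verify forward in each daughter:
Felenan: *potawo > potowo > podowo  (by vowel merger, intervocalic voicing)
Ulmek: *potawo
  potawo → posawo   [intervocalic lenition]
  posawo → pusawu   [vowel merger]
  pusawu (rule 3 does not apply)
  giving Ulmek pusawu.
Rirevi: start from *potawo.
  rule 1 (vowel merger): potawo → potewo
  rule 2 (vowel merger): potewo → potiwo
  rule 3 (vowel merger): potiwo → putiwu
  rule 4: no change — putiwu
  ⇒ Rirevi putiwu
No other proto-form is consistent with every reflex, so the reconstruction is *potawo.

*potawo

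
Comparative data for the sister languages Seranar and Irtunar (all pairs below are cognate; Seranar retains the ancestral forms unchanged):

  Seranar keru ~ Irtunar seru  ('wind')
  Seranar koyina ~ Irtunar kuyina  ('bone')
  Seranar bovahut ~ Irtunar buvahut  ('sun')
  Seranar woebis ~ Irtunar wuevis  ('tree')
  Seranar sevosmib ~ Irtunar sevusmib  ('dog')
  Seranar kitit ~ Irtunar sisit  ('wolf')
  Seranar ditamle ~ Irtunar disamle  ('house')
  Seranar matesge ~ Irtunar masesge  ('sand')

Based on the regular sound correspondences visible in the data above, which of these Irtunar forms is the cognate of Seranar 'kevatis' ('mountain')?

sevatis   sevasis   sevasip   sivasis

sevasis

keru ~ seru — Seranar k corresponds to Irtunar s word-initially before a front vowel.
kitit ~ sisit — Seranar t corresponds to Irtunar s between vowels (before a front vowel).
Applying these to Seranar 'kevatis':
  kevatis → sevatis   (k→s word-initially before a front vowel)
  sevatis → sevasis   (t→s between vowels (before a front vowel))
So the Irtunar cognate is 'sevasis'.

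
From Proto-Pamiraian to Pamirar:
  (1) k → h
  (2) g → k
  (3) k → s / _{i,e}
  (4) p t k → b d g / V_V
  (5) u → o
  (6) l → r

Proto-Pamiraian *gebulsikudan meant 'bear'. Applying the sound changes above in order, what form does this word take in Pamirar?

seborsihodan

Pamirar: start from *gebulsikudan.
  rule 1 (unconditioned shift): gebulsikudan → gebulsihudan
  rule 2 (unconditioned shift): gebulsihudan → kebulsihudan
  rule 3 (palatalisation): kebulsihudan → sebulsihudan
  rule 4: no change — sebulsihudan
  rule 5 (vowel merger): sebulsihudan → sebolsihodan
  rule 6 (unconditioned shift): sebolsihodan → seborsihodan
  ⇒ Pamirar seborsihodan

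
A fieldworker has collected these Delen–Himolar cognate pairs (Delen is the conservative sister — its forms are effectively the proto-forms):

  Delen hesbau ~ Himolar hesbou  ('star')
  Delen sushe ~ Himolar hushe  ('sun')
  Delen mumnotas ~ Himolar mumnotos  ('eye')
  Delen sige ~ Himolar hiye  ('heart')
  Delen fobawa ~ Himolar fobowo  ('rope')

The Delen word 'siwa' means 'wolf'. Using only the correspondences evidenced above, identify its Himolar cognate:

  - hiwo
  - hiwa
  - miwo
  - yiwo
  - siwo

hiwo

sige ~ hiye — Delen s corresponds to Himolar h word-initially before a front vowel.
fobawa ~ fobowo — Delen a corresponds to Himolar o word-finally.
Applying these to Delen 'siwa':
  siwa → hiwa   (s→h word-initially before a front vowel)
  hiwa → hiwo   (a→o word-finally)
So the Himolar cognate is 'hiwo'.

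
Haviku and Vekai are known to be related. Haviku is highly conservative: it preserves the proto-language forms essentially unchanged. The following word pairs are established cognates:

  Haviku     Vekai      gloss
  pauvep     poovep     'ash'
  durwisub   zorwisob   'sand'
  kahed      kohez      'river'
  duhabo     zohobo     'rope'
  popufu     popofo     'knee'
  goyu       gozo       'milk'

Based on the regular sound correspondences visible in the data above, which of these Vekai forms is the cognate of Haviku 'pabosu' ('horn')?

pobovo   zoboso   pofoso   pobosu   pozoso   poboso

duhabo ~ zohobo — Haviku a corresponds to Vekai o after a consonant, before a labial obstruent.
popufu ~ popofo, goyu ~ gozo — Haviku u corresponds to Vekai o word-finally.
Applying these to Haviku 'pabosu':
  pabosu → pobosu   (a→o after a consonant, before a labial obstruent)
  pobosu → poboso   (u→o word-finally)
So the Vekai cognate is 'poboso'.

poboso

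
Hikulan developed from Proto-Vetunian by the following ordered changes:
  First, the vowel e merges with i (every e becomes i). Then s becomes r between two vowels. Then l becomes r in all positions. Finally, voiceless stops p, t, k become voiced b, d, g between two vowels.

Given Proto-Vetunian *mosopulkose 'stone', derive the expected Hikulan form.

moroburkori

Hikulan: start from *mosopulkose.
  rule 1 (vowel merger): mosopulkose → mosopulkosi
  rule 2 (rhotacism): mosopulkosi → moropulkori
  rule 3 (unconditioned shift): moropulkori → moropurkori
  rule 4 (intervocalic voicing): moropurkori → moroburkori
  ⇒ Hikulan moroburkori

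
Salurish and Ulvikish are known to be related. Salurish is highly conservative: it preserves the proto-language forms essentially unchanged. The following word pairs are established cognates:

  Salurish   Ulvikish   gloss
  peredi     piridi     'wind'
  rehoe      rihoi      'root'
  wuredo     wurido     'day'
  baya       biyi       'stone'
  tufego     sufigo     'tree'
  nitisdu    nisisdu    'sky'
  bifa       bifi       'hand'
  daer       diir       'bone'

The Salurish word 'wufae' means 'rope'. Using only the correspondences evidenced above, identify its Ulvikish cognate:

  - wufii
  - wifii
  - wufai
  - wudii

daer ~ diir — Salurish a corresponds to Ulvikish i after a consonant, before a front vowel.
rehoe ~ rihoi — Salurish e corresponds to Ulvikish i word-finally.
Applying these to Salurish 'wufae':
  wufae → wufie   (a→i after a consonant, before a front vowel)
  wufie → wufii   (e→i word-finally)
So the Ulvikish cognate is 'wufii'.

wufii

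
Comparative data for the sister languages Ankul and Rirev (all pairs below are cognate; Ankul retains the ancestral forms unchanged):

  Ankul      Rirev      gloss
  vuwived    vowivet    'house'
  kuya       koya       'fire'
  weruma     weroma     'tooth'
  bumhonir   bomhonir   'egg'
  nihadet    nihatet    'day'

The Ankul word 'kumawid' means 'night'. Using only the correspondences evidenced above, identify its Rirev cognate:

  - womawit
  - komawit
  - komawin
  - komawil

komawit

weruma ~ weroma, bumhonir ~ bomhonir — Ankul u corresponds to Rirev o after a consonant, before a nasal.
vuwived ~ vowivet — Ankul d corresponds to Rirev t word-finally.
Applying these to Ankul 'kumawid':
  kumawid → komawid   (u→o after a consonant, before a nasal)
  komawid → komawit   (d→t word-finally)
So the Rirev cognate is 'komawit'.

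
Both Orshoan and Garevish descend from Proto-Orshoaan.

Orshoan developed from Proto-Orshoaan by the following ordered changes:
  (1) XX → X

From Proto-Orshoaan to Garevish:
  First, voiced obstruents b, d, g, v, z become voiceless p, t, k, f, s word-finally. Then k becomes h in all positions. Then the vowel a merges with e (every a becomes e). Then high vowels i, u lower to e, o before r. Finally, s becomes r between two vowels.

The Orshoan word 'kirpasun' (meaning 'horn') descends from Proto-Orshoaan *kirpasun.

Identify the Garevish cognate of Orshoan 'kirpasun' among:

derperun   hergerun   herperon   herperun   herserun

Garevish: start from *kirpasun.
  rule 1: no change — kirpasun
  rule 2 (unconditioned shift): kirpasun → hirpasun
  rule 3 (vowel merger): hirpasun → hirpesun
  rule 4 (pre-rhotic lowering): hirpesun → herpesun
  rule 5 (rhotacism): herpesun → herperun
  ⇒ Garevish herperun
Only 'herperun' matches the regular Garevish development of *kirpasun.

herperun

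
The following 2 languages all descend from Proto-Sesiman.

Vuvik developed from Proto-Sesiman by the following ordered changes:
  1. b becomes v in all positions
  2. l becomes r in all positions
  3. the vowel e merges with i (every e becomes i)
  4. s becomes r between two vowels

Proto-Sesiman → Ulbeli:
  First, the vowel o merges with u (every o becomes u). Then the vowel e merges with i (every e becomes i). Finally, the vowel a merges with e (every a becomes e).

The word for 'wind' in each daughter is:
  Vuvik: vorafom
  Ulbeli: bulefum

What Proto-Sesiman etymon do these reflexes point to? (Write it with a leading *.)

*bolafom

Position 4: Vuvik has a, Ulbeli has e. Vuvik preserves a here (none of its changes turn any other segment into a), so the proto-segment is *a.
Position 3: Vuvik has r, Ulbeli has l. Ulbeli preserves l here (none of its changes turn any other segment into l), so the proto-segment is *l.
Position 6: Vuvik has o, Ulbeli has u. Vuvik preserves o here (none of its changes turn any other segment into o), so the proto-segment is *o.
Verify the candidate proto-form against each daughter:
Vuvik: *bolafom
  bolafom → volafom   [unconditioned shift]
  volafom → vorafom   [unconditioned shift]
  vorafom (rule 3 does not apply)
  vorafom (rule 4 does not apply)
  giving Vuvik vorafom.
Ulbeli: start from *bolafom.
  rule 1 (vowel merger): bolafom → bulafum
  rule 2: no change — bulafum
  rule 3 (vowel merger): bulafum → bulefum
  ⇒ Ulbeli bulefum
*bolafom is the unique common source.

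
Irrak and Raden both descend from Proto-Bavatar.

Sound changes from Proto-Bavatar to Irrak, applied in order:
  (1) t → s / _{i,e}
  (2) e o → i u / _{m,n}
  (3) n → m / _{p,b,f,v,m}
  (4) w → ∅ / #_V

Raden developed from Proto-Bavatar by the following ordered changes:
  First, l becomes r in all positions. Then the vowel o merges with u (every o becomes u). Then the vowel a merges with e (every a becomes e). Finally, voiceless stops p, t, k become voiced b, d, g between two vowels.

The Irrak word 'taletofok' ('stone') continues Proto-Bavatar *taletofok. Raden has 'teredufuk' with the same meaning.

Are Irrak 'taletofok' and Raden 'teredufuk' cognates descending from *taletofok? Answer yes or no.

yes

Derive the expected Raden reflex of *taletofok:
Raden: *taletofok
  taletofok → taretofok   [unconditioned shift]
  taretofok → taretufuk   [vowel merger]
  taretufuk → teretufuk   [vowel merger]
  teretufuk → teredufuk   [intervocalic voicing]
  giving Raden teredufuk.
Raden 'teredufuk' matches the regular reflex exactly, so the pair is cognate.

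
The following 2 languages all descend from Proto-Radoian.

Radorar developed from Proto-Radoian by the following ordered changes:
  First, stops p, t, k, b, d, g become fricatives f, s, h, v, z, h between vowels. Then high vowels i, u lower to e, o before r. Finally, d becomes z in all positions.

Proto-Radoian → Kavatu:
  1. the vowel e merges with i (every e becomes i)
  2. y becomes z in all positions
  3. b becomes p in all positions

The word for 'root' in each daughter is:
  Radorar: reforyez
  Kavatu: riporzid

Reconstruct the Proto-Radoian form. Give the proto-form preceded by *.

*reporyed

Position 3: Radorar has f, Kavatu has p. Taking the neighbouring segments as reconstructed: Radorar f could go back to *p or *f; Kavatu p could go back to *p or *b — the one source consistent with every daughter is *p.
Position 8: Radorar has z, Kavatu has d. Kavatu preserves d here (none of its changes turn any other segment into d), so the proto-segment is *d.
Position 7: Radorar has e, Kavatu has i. Taking the neighbouring segments as reconstructed: Radorar e can only go back to *e; Kavatu i could go back to *e or *i — the one source consistent with every daughter is *e.
Continuing position by position gives *reporyed; check it forward:
Radorar: start from *reporyed.
  rule 1 (intervocalic lenition): reporyed → reforyed
  rule 2: no change — reforyed
  rule 3 (unconditioned shift): reforyed → reforyez
  ⇒ Radorar reforyez
Kavatu: *reporyed
  reporyed → riporyid   [vowel merger]
  riporyid → riporzid   [unconditioned shift]
  riporzid (rule 3 does not apply)
  giving Kavatu riporzid.
Only *reporyed yields all of Radorar reforyez, Kavatu riporzid.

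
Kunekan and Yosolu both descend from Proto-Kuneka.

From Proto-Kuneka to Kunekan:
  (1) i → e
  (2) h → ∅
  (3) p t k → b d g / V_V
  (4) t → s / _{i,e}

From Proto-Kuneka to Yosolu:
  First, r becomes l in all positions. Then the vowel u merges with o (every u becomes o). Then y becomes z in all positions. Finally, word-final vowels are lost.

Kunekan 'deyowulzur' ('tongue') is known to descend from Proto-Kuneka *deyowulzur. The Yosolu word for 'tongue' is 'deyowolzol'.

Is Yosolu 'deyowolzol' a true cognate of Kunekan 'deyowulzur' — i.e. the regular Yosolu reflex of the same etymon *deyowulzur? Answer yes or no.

Derive the expected Yosolu reflex of *deyowulzur:
Yosolu: *deyowulzur > deyowulzul > deyowolzol > dezowolzol  (by unconditioned shift, vowel merger, unconditioned shift)
The regular Yosolu reflex would be 'dezowolzol', but the attested form is 'deyowolzol'. The correspondence is irregular, so they are not cognates (the Yosolu form has a different source).

no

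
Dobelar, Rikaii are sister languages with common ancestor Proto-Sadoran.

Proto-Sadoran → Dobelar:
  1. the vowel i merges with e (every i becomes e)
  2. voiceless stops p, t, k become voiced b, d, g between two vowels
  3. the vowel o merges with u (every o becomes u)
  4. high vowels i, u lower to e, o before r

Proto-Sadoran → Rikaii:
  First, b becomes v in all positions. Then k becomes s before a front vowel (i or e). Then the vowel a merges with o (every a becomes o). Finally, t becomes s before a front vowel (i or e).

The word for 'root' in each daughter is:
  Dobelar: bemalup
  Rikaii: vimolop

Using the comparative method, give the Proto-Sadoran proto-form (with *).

Position 1: Dobelar has b, Rikaii has v. Taking the neighbouring segments as reconstructed: Dobelar b can only go back to *b; Rikaii v could go back to *b or *v — the one source consistent with every daughter is *b.
Position 4: Dobelar has a, Rikaii has o. Dobelar preserves a here (none of its changes turn any other segment into a), so the proto-segment is *a.
Verify the candidate proto-form against each daughter:
Dobelar: *bimalop > bemalop > bemalup  (by vowel merger, vowel merger)
Rikaii: *bimalop
  bimalop → vimalop   [unconditioned shift]
  vimalop (rule 2 does not apply)
  vimalop → vimolop   [vowel merger]
  vimolop (rule 4 does not apply)
  giving Rikaii vimolop.
No other proto-form is consistent with every reflex, so the reconstruction is *bimalop.

*bimalop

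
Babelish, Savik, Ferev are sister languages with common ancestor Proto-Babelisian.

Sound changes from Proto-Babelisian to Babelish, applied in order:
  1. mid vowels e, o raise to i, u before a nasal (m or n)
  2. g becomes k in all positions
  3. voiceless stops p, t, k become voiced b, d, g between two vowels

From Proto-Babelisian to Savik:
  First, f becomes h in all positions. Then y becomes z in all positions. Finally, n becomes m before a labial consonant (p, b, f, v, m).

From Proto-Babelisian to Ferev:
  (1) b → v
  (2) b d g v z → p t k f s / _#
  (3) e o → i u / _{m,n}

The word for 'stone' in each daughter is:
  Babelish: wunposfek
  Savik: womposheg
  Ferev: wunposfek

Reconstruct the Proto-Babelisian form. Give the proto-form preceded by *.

*wonposfeg

Position 7: Babelish has f, Savik has h, Ferev has f. Babelish preserves f here (none of its changes turn any other segment into f), so the proto-segment is *f.
Position 9: Babelish has k, Savik has g, Ferev has k. Savik preserves g here (none of its changes turn any other segment into g), so the proto-segment is *g.
Position 3: Babelish has n, Savik has m, Ferev has n. Babelish preserves n here (none of its changes turn any other segment into n), so the proto-segment is *n.
This points to *wonposfeg. Verify forward in each daughter:
Babelish: *wonposfeg > wunposfeg > wunposfek  (by pre-nasal raising, unconditioned shift)
Savik: start from *wonposfeg.
  rule 1 (unconditioned shift): wonposfeg → wonposheg
  rule 2: no change — wonposheg
  rule 3 (nasal place assimilation): wonposheg → womposheg
  ⇒ Savik womposheg
Ferev: start from *wonposfeg.
  rule 1: no change — wonposfeg
  rule 2 (final devoicing): wonposfeg → wonposfek
  rule 3 (pre-nasal raising): wonposfek → wunposfek
  ⇒ Ferev wunposfek
No other proto-form is consistent with every reflex, so the reconstruction is *wonposfeg.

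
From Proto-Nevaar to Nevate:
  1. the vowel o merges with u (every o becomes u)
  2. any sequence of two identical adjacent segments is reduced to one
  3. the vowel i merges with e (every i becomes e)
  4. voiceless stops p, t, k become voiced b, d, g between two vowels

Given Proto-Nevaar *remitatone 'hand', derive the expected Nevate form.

Nevate: start from *remitatone.
  rule 1 (vowel merger): remitatone → remitatune
  rule 2: no change — remitatune
  rule 3 (vowel merger): remitatune → remetatune
  rule 4 (intervocalic voicing): remetatune → remedadune
  ⇒ Nevate remedadune

remedadune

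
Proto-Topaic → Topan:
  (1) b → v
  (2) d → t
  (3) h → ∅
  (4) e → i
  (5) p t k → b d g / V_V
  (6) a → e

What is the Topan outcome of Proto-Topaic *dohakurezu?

toegurizu

Topan: start from *dohakurezu.
  rule 1: no change — dohakurezu
  rule 2 (unconditioned shift): dohakurezu → tohakurezu
  rule 3 (h-loss): tohakurezu → toakurezu
  rule 4 (vowel merger): toakurezu → toakurizu
  rule 5 (intervocalic voicing): toakurizu → toagurizu
  rule 6 (vowel merger): toagurizu → toegurizu
  ⇒ Topan toegurizu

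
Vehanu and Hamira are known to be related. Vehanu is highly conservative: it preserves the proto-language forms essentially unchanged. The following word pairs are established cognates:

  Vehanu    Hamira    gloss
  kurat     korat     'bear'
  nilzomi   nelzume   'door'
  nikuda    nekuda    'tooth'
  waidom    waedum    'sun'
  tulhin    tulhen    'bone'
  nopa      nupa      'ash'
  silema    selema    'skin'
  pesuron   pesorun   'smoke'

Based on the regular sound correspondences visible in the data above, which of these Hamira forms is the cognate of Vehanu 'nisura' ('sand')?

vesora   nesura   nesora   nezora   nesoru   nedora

nesora

nilzomi ~ nelzume, nikuda ~ nekuda — Vehanu i corresponds to Hamira e after a consonant, before a consonant other than r, m, n, p, b, f, v.
kurat ~ korat, pesuron ~ pesorun — Vehanu u corresponds to Hamira o after a consonant, before r.
Applying these to Vehanu 'nisura':
  nisura → nesura   (i→e after a consonant, before a consonant other than r, m, n, p, b, f, v)
  nesura → nesora   (u→o after a consonant, before r)
So the Hamira cognate is 'nesora'.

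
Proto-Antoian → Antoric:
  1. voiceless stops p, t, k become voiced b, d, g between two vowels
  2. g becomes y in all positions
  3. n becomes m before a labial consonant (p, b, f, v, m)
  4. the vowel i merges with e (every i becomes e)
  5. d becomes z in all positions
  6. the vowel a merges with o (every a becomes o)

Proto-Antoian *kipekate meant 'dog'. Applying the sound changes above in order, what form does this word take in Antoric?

kebeyoze

Antoric: *kipekate
  kipekate → kibegade   [intervocalic voicing]
  kibegade → kibeyade   [unconditioned shift]
  kibeyade (rule 3 does not apply)
  kibeyade → kebeyade   [vowel merger]
  kebeyade → kebeyaze   [unconditioned shift]
  kebeyaze → kebeyoze   [vowel merger]
  giving Antoric kebeyoze.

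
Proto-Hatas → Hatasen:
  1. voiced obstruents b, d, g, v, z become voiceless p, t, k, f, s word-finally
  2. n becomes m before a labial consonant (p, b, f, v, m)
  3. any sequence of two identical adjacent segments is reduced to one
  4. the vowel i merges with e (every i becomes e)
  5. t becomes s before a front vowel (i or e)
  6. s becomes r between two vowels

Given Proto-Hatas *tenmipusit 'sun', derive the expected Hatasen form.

Hatasen: *tenmipusit > temmipusit > temipusit > temepuset > semepuset > semepuret  (by nasal place assimilation, degemination, vowel merger, palatalisation, rhotacism)

semepuret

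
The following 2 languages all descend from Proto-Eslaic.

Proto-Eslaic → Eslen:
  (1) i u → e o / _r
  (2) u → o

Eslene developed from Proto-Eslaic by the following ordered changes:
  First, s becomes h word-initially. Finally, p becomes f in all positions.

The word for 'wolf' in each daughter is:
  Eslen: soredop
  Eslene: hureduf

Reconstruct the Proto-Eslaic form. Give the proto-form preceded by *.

Position 1: Eslen has s, Eslene has h. Eslen preserves s here (none of its changes turn any other segment into s), so the proto-segment is *s.
Position 6: Eslen has o, Eslene has u. Eslene preserves u here (none of its changes turn any other segment into u), so the proto-segment is *u.
Position 7: Eslen has p, Eslene has f. Eslen preserves p here (none of its changes turn any other segment into p), so the proto-segment is *p.
Continuing position by position gives *suredup; check it forward:
Eslen: *suredup
  suredup → soredup   [pre-rhotic lowering]
  soredup → soredop   [vowel merger]
  giving Eslen soredop.
Eslene: start from *suredup.
  rule 1 (debuccalisation): suredup → huredup
  rule 2 (unconditioned shift): huredup → hureduf
  ⇒ Eslene hureduf
No other proto-form is consistent with every reflex, so the reconstruction is *suredup.

*suredup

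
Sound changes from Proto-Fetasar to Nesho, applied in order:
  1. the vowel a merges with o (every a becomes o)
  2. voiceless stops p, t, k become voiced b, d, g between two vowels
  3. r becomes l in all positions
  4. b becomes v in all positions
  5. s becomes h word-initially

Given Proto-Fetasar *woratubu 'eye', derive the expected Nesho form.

woloduvu

Nesho: *woratubu
  woratubu → worotubu   [vowel merger]
  worotubu → worodubu   [intervocalic voicing]
  worodubu → wolodubu   [unconditioned shift]
  wolodubu → woloduvu   [unconditioned shift]
  woloduvu (rule 5 does not apply)
  giving Nesho woloduvu.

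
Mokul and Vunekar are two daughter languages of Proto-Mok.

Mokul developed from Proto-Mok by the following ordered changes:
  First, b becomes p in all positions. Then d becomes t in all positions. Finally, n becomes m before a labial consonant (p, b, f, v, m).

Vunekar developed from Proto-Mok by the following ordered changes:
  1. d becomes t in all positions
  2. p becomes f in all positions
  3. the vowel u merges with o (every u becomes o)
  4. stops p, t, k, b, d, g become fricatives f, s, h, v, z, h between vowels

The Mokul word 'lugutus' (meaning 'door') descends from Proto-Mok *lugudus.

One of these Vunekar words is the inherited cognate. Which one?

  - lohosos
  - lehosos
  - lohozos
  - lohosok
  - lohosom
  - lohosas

lohosos

Vunekar: *lugudus
  lugudus → lugutus   [unconditioned shift]
  lugutus (rule 2 does not apply)
  lugutus → logotos   [vowel merger]
  logotos → lohosos   [intervocalic lenition]
  giving Vunekar lohosos.
Among the options, 'lohosos' alone shows every Vunekar change applied in order.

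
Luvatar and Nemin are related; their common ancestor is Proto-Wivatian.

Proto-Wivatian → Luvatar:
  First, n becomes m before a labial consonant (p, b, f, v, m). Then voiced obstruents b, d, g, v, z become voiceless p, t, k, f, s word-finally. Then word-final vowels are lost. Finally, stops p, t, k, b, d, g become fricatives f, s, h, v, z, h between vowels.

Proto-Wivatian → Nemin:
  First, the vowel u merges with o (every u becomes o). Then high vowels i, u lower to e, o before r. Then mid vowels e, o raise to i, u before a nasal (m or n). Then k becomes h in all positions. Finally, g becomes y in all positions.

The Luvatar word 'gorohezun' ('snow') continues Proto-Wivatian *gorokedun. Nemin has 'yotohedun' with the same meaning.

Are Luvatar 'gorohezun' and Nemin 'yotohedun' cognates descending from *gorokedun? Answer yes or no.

no

Derive the expected Nemin reflex of *gorokedun:
Nemin: start from *gorokedun.
  rule 1 (vowel merger): gorokedun → gorokedon
  rule 2: no change — gorokedon
  rule 3 (pre-nasal raising): gorokedon → gorokedun
  rule 4 (unconditioned shift): gorokedun → gorohedun
  rule 5 (unconditioned shift): gorohedun → yorohedun
  ⇒ Nemin yorohedun
The regular Nemin reflex would be 'yorohedun', but the attested form is 'yotohedun'. The correspondence is irregular, so they are not cognates (the Nemin form has a different source).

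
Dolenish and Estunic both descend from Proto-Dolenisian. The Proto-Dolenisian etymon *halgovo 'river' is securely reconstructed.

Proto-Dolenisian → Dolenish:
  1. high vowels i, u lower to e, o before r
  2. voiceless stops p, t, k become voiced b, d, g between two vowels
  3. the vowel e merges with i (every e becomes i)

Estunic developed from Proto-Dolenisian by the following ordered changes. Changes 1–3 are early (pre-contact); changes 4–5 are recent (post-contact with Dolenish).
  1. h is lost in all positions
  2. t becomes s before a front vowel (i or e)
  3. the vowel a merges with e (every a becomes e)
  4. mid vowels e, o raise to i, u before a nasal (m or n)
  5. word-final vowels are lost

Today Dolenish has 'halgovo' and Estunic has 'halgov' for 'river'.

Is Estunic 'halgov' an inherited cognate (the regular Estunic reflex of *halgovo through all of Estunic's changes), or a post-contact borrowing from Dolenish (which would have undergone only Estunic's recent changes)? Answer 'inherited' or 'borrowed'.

borrowed

If inherited, *halgovo would pass through all of Estunic's changes:
Estunic: *halgovo > algovo > elgovo > elgov  (by h-loss, vowel merger, apocope)
If borrowed from Dolenish 'halgovo' after the early changes, it would undergo only the recent ones:
  rule 4 (pre-nasal raising): no change (halgovo)
  rule 5 (apocope): halgovo → halgov
  ⇒ as a loan: halgov
Estunic 'halgov' matches the loan outcome 'halgov', not the inherited 'elgov' — it skipped the early Estunic changes, so it was borrowed from Dolenish.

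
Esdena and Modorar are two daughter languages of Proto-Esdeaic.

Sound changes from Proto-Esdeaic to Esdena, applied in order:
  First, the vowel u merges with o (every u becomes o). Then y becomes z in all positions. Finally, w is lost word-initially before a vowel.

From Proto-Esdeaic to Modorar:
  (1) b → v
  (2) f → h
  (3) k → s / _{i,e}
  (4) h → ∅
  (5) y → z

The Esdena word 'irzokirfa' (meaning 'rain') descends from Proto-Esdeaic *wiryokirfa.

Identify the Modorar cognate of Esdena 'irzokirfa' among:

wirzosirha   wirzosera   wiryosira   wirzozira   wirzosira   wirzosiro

Modorar: start from *wiryokirfa.
  rule 1: no change — wiryokirfa
  rule 2 (unconditioned shift): wiryokirfa → wiryokirha
  rule 3 (palatalisation): wiryokirha → wiryosirha
  rule 4 (h-loss): wiryosirha → wiryosira
  rule 5 (unconditioned shift): wiryosira → wirzosira
  ⇒ Modorar wirzosira
Among the options, 'wirzosira' alone shows every Modorar change applied in order.

wirzosira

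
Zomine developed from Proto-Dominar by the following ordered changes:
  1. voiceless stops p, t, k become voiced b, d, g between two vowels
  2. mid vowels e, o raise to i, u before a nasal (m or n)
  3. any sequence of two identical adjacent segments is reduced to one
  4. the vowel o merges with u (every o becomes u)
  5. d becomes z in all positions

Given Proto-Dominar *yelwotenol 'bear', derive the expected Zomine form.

yelwuzinul

Zomine: *yelwotenol
  yelwotenol → yelwodenol   [intervocalic voicing]
  yelwodenol → yelwodinol   [pre-nasal raising]
  yelwodinol (rule 3 does not apply)
  yelwodinol → yelwudinul   [vowel merger]
  yelwudinul → yelwuzinul   [unconditioned shift]
  giving Zomine yelwuzinul.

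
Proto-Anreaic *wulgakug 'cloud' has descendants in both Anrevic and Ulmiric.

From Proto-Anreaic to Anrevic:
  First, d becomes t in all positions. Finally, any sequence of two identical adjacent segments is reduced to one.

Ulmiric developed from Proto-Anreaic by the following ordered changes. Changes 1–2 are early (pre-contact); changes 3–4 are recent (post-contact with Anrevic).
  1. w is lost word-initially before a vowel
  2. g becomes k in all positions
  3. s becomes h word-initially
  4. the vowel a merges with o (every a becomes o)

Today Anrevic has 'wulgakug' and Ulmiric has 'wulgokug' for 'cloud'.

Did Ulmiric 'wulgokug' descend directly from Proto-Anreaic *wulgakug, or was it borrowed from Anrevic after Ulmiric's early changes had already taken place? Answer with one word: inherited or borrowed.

If inherited, *wulgakug would pass through all of Ulmiric's changes:
Ulmiric: start from *wulgakug.
  rule 1 (glide loss): wulgakug → ulgakug
  rule 2 (unconditioned shift): ulgakug → ulkakuk
  rule 3: no change — ulkakuk
  rule 4 (vowel merger): ulkakuk → ulkokuk
  ⇒ Ulmiric ulkokuk
If borrowed from Anrevic 'wulgakug' after the early changes, it would undergo only the recent ones:
  rule 3 (debuccalisation): no change (wulgakug)
  rule 4 (vowel merger): wulgakug → wulgokug
  ⇒ as a loan: wulgokug
Ulmiric 'wulgokug' matches the loan outcome 'wulgokug', not the inherited 'ulkokuk' — it skipped the early Ulmiric changes, so it was borrowed from Anrevic.

borrowed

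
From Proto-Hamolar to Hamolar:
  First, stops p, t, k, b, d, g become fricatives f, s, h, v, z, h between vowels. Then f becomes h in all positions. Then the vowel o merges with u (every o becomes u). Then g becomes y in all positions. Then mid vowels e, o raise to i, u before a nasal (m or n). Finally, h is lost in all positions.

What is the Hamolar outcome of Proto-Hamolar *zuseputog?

Hamolar: *zuseputog
  zuseputog → zusefusog   [intervocalic lenition]
  zusefusog → zusehusog   [unconditioned shift]
  zusehusog → zusehusug   [vowel merger]
  zusehusug → zusehusuy   [unconditioned shift]
  zusehusuy (rule 5 does not apply)
  zusehusuy → zuseusuy   [h-loss]
  giving Hamolar zuseusuy.

zuseusuy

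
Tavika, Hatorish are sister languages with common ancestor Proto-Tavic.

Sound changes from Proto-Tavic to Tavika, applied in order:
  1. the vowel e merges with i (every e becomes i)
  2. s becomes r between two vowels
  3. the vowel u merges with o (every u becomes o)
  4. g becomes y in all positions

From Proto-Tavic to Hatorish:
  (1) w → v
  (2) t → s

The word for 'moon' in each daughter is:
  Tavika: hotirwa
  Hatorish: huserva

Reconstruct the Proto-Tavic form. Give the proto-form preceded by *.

Position 4: Tavika has i, Hatorish has e. Hatorish preserves e here (none of its changes turn any other segment into e), so the proto-segment is *e.
Position 3: Tavika has t, Hatorish has s. Tavika preserves t here (none of its changes turn any other segment into t), so the proto-segment is *t.
This points to *huterwa. Verify forward in each daughter:
Tavika: *huterwa > hutirwa > hotirwa  (by vowel merger, vowel merger)
Hatorish: *huterwa
  huterwa → huterva   [unconditioned shift]
  huterva → huserva   [unconditioned shift]
  giving Hatorish huserva.
Only *huterwa yields all of Tavika hotirwa, Hatorish huserva.

*huterwa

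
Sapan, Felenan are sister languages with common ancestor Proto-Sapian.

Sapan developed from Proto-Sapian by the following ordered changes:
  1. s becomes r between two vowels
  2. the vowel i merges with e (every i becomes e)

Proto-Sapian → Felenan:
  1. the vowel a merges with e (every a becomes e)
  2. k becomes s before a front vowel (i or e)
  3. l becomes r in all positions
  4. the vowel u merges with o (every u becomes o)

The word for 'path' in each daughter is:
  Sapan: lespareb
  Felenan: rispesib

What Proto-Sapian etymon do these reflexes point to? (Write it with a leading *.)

Position 2: Sapan has e, Felenan has i. Felenan preserves i here (none of its changes turn any other segment into i), so the proto-segment is *i.
Position 1: Sapan has l, Felenan has r. Sapan preserves l here (none of its changes turn any other segment into l), so the proto-segment is *l.
Continuing position by position gives *lispasib; check it forward:
Sapan: *lispasib > lisparib > lespareb  (by rhotacism, vowel merger)
Felenan: start from *lispasib.
  rule 1 (vowel merger): lispasib → lispesib
  rule 2: no change — lispesib
  rule 3 (unconditioned shift): lispesib → rispesib
  rule 4: no change — rispesib
  ⇒ Felenan rispesib
Only *lispasib yields all of Sapan lespareb, Felenan rispesib.

*lispasib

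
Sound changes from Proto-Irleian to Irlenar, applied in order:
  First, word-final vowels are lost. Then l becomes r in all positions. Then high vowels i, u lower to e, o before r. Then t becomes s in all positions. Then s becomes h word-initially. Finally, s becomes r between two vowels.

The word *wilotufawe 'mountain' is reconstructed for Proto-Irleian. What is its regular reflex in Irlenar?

werorufaw

Irlenar: *wilotufawe
  wilotufawe → wilotufaw   [apocope]
  wilotufaw → wirotufaw   [unconditioned shift]
  wirotufaw → werotufaw   [pre-rhotic lowering]
  werotufaw → werosufaw   [unconditioned shift]
  werosufaw (rule 5 does not apply)
  werosufaw → werorufaw   [rhotacism]
  giving Irlenar werorufaw.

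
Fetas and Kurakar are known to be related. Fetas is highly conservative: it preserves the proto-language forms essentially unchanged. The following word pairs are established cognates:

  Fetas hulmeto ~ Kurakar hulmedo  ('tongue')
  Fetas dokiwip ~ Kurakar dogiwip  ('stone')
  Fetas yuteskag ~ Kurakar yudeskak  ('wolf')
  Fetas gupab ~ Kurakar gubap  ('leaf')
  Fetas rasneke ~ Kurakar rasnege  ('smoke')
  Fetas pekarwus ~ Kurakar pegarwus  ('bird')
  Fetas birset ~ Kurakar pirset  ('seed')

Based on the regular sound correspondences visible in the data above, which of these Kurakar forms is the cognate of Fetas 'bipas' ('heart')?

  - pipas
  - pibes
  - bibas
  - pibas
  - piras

birset ~ pirset — Fetas b corresponds to Kurakar p word-initially before a front vowel.
gupab ~ gubap — Fetas p corresponds to Kurakar b between vowels (before a back vowel).
Applying these to Fetas 'bipas':
  bipas → pipas   (b→p word-initially before a front vowel)
  pipas → pibas   (p→b between vowels (before a back vowel))
So the Kurakar cognate is 'pibas'.

pibas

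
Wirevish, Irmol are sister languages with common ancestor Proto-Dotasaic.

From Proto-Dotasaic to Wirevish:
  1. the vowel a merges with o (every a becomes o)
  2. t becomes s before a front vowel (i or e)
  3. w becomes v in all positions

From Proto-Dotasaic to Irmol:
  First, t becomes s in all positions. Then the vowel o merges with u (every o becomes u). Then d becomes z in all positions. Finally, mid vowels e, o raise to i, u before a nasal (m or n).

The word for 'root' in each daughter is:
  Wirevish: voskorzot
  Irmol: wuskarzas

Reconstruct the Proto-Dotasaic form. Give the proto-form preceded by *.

*woskarzat

Position 1: Wirevish has v, Irmol has w. Irmol preserves w here (none of its changes turn any other segment into w), so the proto-segment is *w.
Position 9: Wirevish has t, Irmol has s. Wirevish preserves t here (none of its changes turn any other segment into t), so the proto-segment is *t.
This points to *woskarzat. Verify forward in each daughter:
Wirevish: *woskarzat > woskorzot > voskorzot  (by vowel merger, unconditioned shift)
Irmol: start from *woskarzat.
  rule 1 (unconditioned shift): woskarzat → woskarzas
  rule 2 (vowel merger): woskarzas → wuskarzas
  rule 3: no change — wuskarzas
  rule 4: no change — wuskarzas
  ⇒ Irmol wuskarzas
*woskarzat is the unique common source.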